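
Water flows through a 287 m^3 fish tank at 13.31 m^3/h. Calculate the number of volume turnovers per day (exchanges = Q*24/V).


Daily flow volume = 13.31 m^3/h * 24 h = 319.44 m^3/day
Exchanges = daily flow / tank volume = 319.44 / 287 = 1.11303 exchanges/day

1.11303 exchanges/day


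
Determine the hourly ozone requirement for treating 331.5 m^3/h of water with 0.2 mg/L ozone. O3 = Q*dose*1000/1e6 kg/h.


O3 demand (mg/h) = Q * dose * 1000 = 331.5 * 0.2 * 1000 = 66300 mg/h
Convert mg to kg: 66300 / 1e6 = 0.0663 kg/h

0.0663 kg/h


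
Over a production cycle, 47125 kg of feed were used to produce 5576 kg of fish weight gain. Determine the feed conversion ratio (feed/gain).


FCR = feed consumed / weight gained
FCR = 47125 kg / 5576 kg = 8.4514

8.4514


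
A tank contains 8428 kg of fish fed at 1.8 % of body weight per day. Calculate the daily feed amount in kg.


Feeding rate fraction = 1.8% / 100 = 0.018
Daily feed = 8428 kg * 0.018 = 151.704 kg/day

151.704 kg/day


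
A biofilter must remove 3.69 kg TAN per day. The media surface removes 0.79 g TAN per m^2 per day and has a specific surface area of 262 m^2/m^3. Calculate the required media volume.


A = 3.69*1000 / 0.79 = 4670.8861 m^2
V = 4670.8861 / 262 = 17.8278

17.8278 m^3


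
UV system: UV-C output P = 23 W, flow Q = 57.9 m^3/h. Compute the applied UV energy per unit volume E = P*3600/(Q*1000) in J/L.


Energy delivered per hour = 23 W * 3600 s = 82800 J/h
Volume treated per hour = 57.9 m^3/h * 1000 = 57900 L/h
dose = 82800 / 57900 = 1.43005 J/L

1.43005 J/L


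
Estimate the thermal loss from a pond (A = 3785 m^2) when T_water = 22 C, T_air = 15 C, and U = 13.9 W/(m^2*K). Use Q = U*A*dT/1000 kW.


Temperature difference dT = 22 - 15 = 7 K
Heat loss (W) = U * A * dT = 13.9 * 3785 * 7 = 368280.5 W
Convert to kW: 368280.5 / 1000 = 368.2805 kW

368.2805 kW


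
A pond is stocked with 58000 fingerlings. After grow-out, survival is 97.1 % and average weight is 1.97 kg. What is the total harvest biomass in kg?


Survivors = 58000 * 97.1/100 = 56318 fish
Harvest biomass = survivors * W_f = 56318 * 1.97 = 110946.46 kg

110946.46 kg


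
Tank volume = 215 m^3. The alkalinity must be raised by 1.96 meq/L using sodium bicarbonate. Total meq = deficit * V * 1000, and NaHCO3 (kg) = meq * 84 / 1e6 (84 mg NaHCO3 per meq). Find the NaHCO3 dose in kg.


Tank volume in L = 215 m^3 * 1000 = 215000 L
Total meq required = 1.96 meq/L * 215000 L = 421400 meq
NaHCO3 mass = 421400 meq * 84 mg/meq / 1e6 = 35.3976 kg

35.3976 kg


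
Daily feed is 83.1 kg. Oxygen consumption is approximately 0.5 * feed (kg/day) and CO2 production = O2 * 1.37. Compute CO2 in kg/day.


O2 = 83.1 * 0.5 = 41.55
CO2 = 41.55 * 1.37 = 56.9235

56.9235 kg/day


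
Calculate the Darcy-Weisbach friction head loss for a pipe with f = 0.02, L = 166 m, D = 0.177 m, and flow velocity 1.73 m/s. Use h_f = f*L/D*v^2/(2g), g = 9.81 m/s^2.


v^2 = 1.73^2 = 2.9929 m^2/s^2
L/D = 166/0.177 = 937.85311
h_f = f*(L/D)*v^2/(2g) = 0.02 * 937.85311 * 2.9929 / 19.62 = 2.86126 m

2.86126 m


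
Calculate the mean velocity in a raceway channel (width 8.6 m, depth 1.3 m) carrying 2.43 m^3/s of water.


Cross-sectional area = W * d = 8.6 * 1.3 = 11.18 m^2
Velocity = Q / A = 2.43 / 11.18 = 0.217352 m/s

0.217352 m/s


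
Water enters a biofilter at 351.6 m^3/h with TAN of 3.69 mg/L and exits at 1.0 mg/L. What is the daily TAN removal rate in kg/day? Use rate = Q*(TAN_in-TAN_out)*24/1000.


Concentration drop: TAN_in - TAN_out = 3.69 - 1.0 = 2.69 mg/L
Hourly TAN removed = Q * dTAN = 351.6 m^3/h * 2.69 mg/L = 945.804 g/h  (m^3/h * mg/L = g/h)
Daily TAN removed = 945.804 * 24 = 22699.296 g/day
Convert to kg/day: 22699.296 / 1000 = 22.699296 kg/day

22.699296 kg/day


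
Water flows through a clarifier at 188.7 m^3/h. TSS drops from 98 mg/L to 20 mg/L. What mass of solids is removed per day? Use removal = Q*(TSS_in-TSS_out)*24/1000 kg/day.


Concentration drop: TSS_in - TSS_out = 98 - 20 = 78 mg/L
Hourly solids removed = Q * dTSS = 188.7 m^3/h * 78 mg/L = 14718.6 g/h  (m^3/h * mg/L = g/h)
Daily solids removed = 14718.6 * 24 = 353246.4 g/day
Convert g to kg: 353246.4 / 1000 = 353.2464 kg/day

353.2464 kg/day


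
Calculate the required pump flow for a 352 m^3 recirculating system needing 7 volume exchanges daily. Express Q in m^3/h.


Daily recirculation volume = 352 m^3 * 7 = 2464 m^3/day
Flow rate Q = daily volume / 24 h = 2464 / 24 = 102.667 m^3/h

102.667 m^3/h


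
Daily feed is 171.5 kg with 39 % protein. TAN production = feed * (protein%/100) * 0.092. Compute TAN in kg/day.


Protein in feed = 171.5 * 39/100 = 66.885 kg/day
TAN = protein * 0.092 = 66.885 * 0.092 = 6.15342 kg/day

6.15342 kg/day


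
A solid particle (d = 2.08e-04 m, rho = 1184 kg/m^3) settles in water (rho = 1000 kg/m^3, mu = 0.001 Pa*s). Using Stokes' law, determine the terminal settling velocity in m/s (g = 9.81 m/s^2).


Density difference: rho_p - rho_f = 1184 - 1000 = 184 kg/m^3
d^2 = (2.08e-04)^2 = 4.3264e-08 m^2
Numerator = (rho_p - rho_f) * g * d^2 = 184 * 9.81 * 4.3264e-08 = 7.8093251e-05
Denominator = 18 * mu = 18 * 0.001 = 0.018
v_s = 7.8093251e-05 / 0.018 = 0.00433851 m/s
Check: Re = rho_f * v_s * d / mu = 1000 * 0.00433851 * 2.08e-04 / 0.001 = 0.902 < 1, so Stokes' law applies.

0.00433851 m/s


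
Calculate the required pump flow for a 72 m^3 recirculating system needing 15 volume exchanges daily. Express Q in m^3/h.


Daily recirculation volume = 72 m^3 * 15 = 1080 m^3/day
Flow rate Q = daily volume / 24 h = 1080 / 24 = 45 m^3/h

45 m^3/h


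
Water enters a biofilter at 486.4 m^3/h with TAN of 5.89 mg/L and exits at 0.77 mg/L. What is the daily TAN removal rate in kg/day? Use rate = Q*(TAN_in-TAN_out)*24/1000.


Concentration drop: TAN_in - TAN_out = 5.89 - 0.77 = 5.12 mg/L
Hourly TAN removed = Q * dTAN = 486.4 m^3/h * 5.12 mg/L = 2490.368 g/h  (m^3/h * mg/L = g/h)
Daily TAN removed = 2490.368 * 24 = 59768.832 g/day
Convert to kg/day: 59768.832 / 1000 = 59.768832 kg/day

59.768832 kg/day


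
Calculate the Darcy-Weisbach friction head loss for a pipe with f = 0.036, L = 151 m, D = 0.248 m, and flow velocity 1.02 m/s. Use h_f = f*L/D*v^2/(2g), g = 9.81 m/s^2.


v^2 = 1.02^2 = 1.0404 m^2/s^2
L/D = 151/0.248 = 608.87097
h_f = f*(L/D)*v^2/(2g) = 0.036 * 608.87097 * 1.0404 / 19.62 = 1.16233 m

1.16233 m


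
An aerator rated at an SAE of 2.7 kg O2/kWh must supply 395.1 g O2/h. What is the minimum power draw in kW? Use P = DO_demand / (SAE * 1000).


SAE in g O2/kWh = 2.7 * 1000 = 2700 g/kWh
P = DO_demand / SAE_g = 395.1 / 2700 = 0.146333 kW

0.146333 kW


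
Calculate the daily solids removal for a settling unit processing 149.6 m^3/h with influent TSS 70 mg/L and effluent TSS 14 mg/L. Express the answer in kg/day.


Concentration drop: TSS_in - TSS_out = 70 - 14 = 56 mg/L
Hourly solids removed = Q * dTSS = 149.6 m^3/h * 56 mg/L = 8377.6 g/h  (m^3/h * mg/L = g/h)
Daily solids removed = 8377.6 * 24 = 201062.4 g/day
Convert g to kg: 201062.4 / 1000 = 201.0624 kg/day

201.0624 kg/day


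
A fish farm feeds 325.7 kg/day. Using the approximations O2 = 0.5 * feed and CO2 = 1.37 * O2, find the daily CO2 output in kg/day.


O2 = 325.7 * 0.5 = 162.85
CO2 = 162.85 * 1.37 = 223.1045

223.1045 kg/day


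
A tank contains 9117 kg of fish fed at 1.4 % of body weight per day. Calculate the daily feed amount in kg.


Feeding rate fraction = 1.4% / 100 = 0.014
Daily feed = 9117 kg * 0.014 = 127.638 kg/day

127.638 kg/day


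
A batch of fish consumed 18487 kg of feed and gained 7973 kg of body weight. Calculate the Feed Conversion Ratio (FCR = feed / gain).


FCR = feed consumed / weight gained
FCR = 18487 kg / 7973 kg = 2.3187

2.3187


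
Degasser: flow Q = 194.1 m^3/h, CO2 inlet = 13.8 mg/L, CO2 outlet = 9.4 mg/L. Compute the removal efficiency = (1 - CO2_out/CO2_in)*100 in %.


CO2_out / CO2_in = 9.4 / 13.8 = 0.68115942
Fraction remaining = 0.68115942
efficiency = (1 - 0.68115942) * 100 = 31.8841 %

31.8841 %


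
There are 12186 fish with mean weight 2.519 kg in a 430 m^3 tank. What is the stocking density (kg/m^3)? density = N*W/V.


Total biomass = 12186 fish * 2.519 kg = 30696.534 kg
Density = total biomass / volume = 30696.534 / 430 = 71.3873 kg/m^3

71.3873 kg/m^3


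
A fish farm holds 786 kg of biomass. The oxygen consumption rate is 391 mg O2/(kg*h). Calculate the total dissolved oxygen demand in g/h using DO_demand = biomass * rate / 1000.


Total O2 consumption (mg/h) = 786 kg * 391 mg/(kg*h) = 307326 mg/h
Convert to g/h: 307326 / 1000 = 307.326 g/h

307.326 g/h


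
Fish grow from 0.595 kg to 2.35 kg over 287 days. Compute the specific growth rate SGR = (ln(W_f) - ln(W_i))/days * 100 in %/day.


ln(W_f) = ln(2.35) = 0.85441533
ln(W_i) = ln(0.595) = -0.51919387
ln(W_f) - ln(W_i) = 0.85441533 - -0.51919387 = 1.3736092
SGR = 1.3736092 / 287 * 100 = 0.478609 %/day

0.478609 %/day


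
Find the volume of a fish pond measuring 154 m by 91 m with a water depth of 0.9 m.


Base area = L * W = 154 * 91 = 14014 m^2
Volume = area * depth = 14014 * 0.9 = 12612.6 m^3

12612.6 m^3


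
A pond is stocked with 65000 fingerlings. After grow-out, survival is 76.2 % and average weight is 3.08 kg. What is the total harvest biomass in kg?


Survivors = 65000 * 76.2/100 = 49530 fish
Harvest biomass = survivors * W_f = 49530 * 3.08 = 152552.4 kg

152552.4 kg


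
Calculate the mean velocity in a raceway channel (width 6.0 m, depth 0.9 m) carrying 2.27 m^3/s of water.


Cross-sectional area = W * d = 6.0 * 0.9 = 5.4 m^2
Velocity = Q / A = 2.27 / 5.4 = 0.42037 m/s

0.42037 m/s


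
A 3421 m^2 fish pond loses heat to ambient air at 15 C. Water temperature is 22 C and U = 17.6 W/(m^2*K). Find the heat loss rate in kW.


Temperature difference dT = 22 - 15 = 7 K
Heat loss (W) = U * A * dT = 17.6 * 3421 * 7 = 421467.2 W
Convert to kW: 421467.2 / 1000 = 421.4672 kW

421.4672 kW


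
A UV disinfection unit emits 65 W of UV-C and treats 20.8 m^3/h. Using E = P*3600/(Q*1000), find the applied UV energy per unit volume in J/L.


Energy delivered per hour = 65 W * 3600 s = 234000 J/h
Volume treated per hour = 20.8 m^3/h * 1000 = 20800 L/h
dose = 234000 / 20800 = 11.25 J/L

11.25 J/L


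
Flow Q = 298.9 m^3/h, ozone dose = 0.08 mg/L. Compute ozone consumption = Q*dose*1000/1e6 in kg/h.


O3 demand (mg/h) = Q * dose * 1000 = 298.9 * 0.08 * 1000 = 23912 mg/h
Convert mg to kg: 23912 / 1e6 = 0.023912 kg/h

0.023912 kg/h


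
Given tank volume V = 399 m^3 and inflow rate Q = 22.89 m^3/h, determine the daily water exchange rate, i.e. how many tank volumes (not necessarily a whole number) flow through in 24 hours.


Daily flow volume = 22.89 m^3/h * 24 h = 549.36 m^3/day
Exchanges = daily flow / tank volume = 549.36 / 399 = 1.37684 exchanges/day

1.37684 exchanges/day


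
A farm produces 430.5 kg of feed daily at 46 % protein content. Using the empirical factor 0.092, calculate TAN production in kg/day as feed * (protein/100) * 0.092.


Protein in feed = 430.5 * 46/100 = 198.03 kg/day
TAN = protein * 0.092 = 198.03 * 0.092 = 18.21876 kg/day

18.21876 kg/day


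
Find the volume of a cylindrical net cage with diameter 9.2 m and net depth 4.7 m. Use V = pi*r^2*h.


r = d/2 = 9.2/2 = 4.6 m
Base area = pi*r^2 = pi*4.6^2 = 66.476101 m^2
Volume = 66.476101 * 4.7 = 312.438 m^3

312.438 m^3


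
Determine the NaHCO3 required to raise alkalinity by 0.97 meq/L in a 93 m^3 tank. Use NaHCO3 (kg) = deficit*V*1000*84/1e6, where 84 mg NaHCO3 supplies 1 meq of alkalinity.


Tank volume in L = 93 m^3 * 1000 = 93000 L
Total meq required = 0.97 meq/L * 93000 L = 90210 meq
NaHCO3 mass = 90210 meq * 84 mg/meq / 1e6 = 7.57764 kg

7.57764 kg


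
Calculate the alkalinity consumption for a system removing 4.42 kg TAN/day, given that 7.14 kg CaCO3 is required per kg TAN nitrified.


Alkalinity factor: 7.14 kg CaCO3 consumed per kg TAN nitrified
alk = 4.42 kg TAN * 7.14 = 31.5588 kg CaCO3/day

31.5588 kg CaCO3/day


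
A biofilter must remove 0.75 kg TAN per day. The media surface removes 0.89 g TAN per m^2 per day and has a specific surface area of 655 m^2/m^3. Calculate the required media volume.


A = 0.75*1000 / 0.89 = 842.69663 m^2
V = 842.69663 / 655 = 1.28656

1.28656 m^3


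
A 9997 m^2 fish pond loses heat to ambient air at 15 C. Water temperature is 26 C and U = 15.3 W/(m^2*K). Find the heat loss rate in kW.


Temperature difference dT = 26 - 15 = 11 K
Heat loss (W) = U * A * dT = 15.3 * 9997 * 11 = 1682495.1 W
Convert to kW: 1682495.1 / 1000 = 1682.4951 kW

1682.4951 kW


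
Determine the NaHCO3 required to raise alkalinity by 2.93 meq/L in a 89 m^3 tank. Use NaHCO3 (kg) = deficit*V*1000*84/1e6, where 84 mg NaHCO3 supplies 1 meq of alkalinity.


Tank volume in L = 89 m^3 * 1000 = 89000 L
Total meq required = 2.93 meq/L * 89000 L = 260770 meq
NaHCO3 mass = 260770 meq * 84 mg/meq / 1e6 = 21.9047 kg

21.9047 kg


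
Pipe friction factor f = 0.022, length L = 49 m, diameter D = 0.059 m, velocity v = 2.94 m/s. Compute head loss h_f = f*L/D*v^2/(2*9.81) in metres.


v^2 = 2.94^2 = 8.6436 m^2/s^2
L/D = 49/0.059 = 830.50847
h_f = f*(L/D)*v^2/(2g) = 0.022 * 830.50847 * 8.6436 / 19.62 = 8.04938 m

8.04938 m


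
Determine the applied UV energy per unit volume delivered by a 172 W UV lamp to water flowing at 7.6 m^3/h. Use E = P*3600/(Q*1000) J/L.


Energy delivered per hour = 172 W * 3600 s = 619200 J/h
Volume treated per hour = 7.6 m^3/h * 1000 = 7600 L/h
dose = 619200 / 7600 = 81.4737 J/L

81.4737 J/L


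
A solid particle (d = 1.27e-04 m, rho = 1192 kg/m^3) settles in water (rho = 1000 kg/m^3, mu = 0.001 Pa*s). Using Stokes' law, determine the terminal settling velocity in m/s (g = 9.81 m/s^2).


Density difference: rho_p - rho_f = 1192 - 1000 = 192 kg/m^3
d^2 = (1.27e-04)^2 = 1.6129e-08 m^2
Numerator = (rho_p - rho_f) * g * d^2 = 192 * 9.81 * 1.6129e-08 = 3.0379294e-05
Denominator = 18 * mu = 18 * 0.001 = 0.018
v_s = 3.0379294e-05 / 0.018 = 0.00168774 m/s
Check: Re = rho_f * v_s * d / mu = 1000 * 0.00168774 * 1.27e-04 / 0.001 = 0.214 < 1, so Stokes' law applies.

0.00168774 m/s


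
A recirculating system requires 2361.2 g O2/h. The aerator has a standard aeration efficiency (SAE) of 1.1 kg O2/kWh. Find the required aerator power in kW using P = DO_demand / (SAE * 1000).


SAE in g O2/kWh = 1.1 * 1000 = 1100 g/kWh
P = DO_demand / SAE_g = 2361.2 / 1100 = 2.14655 kW

2.14655 kW


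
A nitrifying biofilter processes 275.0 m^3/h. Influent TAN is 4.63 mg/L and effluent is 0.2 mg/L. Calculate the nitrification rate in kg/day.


Concentration drop: TAN_in - TAN_out = 4.63 - 0.2 = 4.43 mg/L
Hourly TAN removed = Q * dTAN = 275.0 m^3/h * 4.43 mg/L = 1218.25 g/h  (m^3/h * mg/L = g/h)
Daily TAN removed = 1218.25 * 24 = 29238 g/day
Convert to kg/day: 29238 / 1000 = 29.238 kg/day

29.238 kg/day


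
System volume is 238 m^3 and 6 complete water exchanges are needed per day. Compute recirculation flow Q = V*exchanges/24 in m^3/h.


Daily recirculation volume = 238 m^3 * 6 = 1428 m^3/day
Flow rate Q = daily volume / 24 h = 1428 / 24 = 59.5 m^3/h

59.5 m^3/h


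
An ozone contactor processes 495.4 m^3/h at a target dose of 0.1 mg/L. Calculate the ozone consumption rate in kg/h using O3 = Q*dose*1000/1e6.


O3 demand (mg/h) = Q * dose * 1000 = 495.4 * 0.1 * 1000 = 49540 mg/h
Convert mg to kg: 49540 / 1e6 = 0.04954 kg/h

0.04954 kg/h


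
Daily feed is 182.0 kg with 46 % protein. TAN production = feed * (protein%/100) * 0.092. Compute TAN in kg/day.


Protein in feed = 182.0 * 46/100 = 83.72 kg/day
TAN = protein * 0.092 = 83.72 * 0.092 = 7.70224 kg/day

7.70224 kg/day


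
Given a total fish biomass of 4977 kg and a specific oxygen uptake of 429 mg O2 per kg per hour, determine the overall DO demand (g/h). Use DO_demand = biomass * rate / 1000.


Total O2 consumption (mg/h) = 4977 kg * 429 mg/(kg*h) = 2135133 mg/h
Convert to g/h: 2135133 / 1000 = 2135.133 g/h

2135.133 g/h


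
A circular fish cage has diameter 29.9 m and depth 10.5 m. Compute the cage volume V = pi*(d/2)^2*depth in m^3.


r = d/2 = 29.9/2 = 14.95 m
Base area = pi*r^2 = pi*14.95^2 = 702.15381 m^2
Volume = 702.15381 * 10.5 = 7372.62 m^3

7372.62 m^3


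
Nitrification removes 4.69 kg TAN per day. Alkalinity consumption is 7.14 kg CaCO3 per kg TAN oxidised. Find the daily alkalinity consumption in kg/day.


Alkalinity factor: 7.14 kg CaCO3 consumed per kg TAN nitrified
alk = 4.69 kg TAN * 7.14 = 33.4866 kg CaCO3/day

33.4866 kg CaCO3/day


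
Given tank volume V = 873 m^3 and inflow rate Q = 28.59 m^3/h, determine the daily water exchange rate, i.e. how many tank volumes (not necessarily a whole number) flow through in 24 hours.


Daily flow volume = 28.59 m^3/h * 24 h = 686.16 m^3/day
Exchanges = daily flow / tank volume = 686.16 / 873 = 0.785979 exchanges/day

0.785979 exchanges/day


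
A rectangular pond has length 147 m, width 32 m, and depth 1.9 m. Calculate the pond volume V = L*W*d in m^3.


Base area = L * W = 147 * 32 = 4704 m^2
Volume = area * depth = 4704 * 1.9 = 8937.6 m^3

8937.6 m^3


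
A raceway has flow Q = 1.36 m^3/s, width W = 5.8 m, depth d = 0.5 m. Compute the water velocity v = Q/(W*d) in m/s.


Cross-sectional area = W * d = 5.8 * 0.5 = 2.9 m^2
Velocity = Q / A = 1.36 / 2.9 = 0.468966 m/s

0.468966 m/s


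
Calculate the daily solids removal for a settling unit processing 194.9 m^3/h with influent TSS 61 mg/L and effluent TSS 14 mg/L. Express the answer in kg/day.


Concentration drop: TSS_in - TSS_out = 61 - 14 = 47 mg/L
Hourly solids removed = Q * dTSS = 194.9 m^3/h * 47 mg/L = 9160.3 g/h  (m^3/h * mg/L = g/h)
Daily solids removed = 9160.3 * 24 = 219847.2 g/day
Convert g to kg: 219847.2 / 1000 = 219.8472 kg/day

219.8472 kg/day


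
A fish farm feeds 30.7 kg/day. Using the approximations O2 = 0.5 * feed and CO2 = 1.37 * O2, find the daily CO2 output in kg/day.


O2 = 30.7 * 0.5 = 15.35
CO2 = 15.35 * 1.37 = 21.0295

21.0295 kg/day


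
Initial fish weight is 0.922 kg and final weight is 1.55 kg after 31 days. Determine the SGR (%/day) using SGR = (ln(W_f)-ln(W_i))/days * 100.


ln(W_f) = ln(1.55) = 0.43825493
ln(W_i) = ln(0.922) = -0.081210055
ln(W_f) - ln(W_i) = 0.43825493 - -0.081210055 = 0.51946498
SGR = 0.51946498 / 31 * 100 = 1.67569 %/day

1.67569 %/day


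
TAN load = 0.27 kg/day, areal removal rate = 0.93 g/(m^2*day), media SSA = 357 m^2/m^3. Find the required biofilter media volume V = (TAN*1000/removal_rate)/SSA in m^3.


A = 0.27*1000 / 0.93 = 290.32258 m^2
V = 290.32258 / 357 = 0.813229

0.813229 m^3


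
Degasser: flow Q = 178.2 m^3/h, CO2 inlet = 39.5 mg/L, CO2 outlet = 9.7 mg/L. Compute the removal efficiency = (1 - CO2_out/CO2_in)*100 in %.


CO2_out / CO2_in = 9.7 / 39.5 = 0.24556962
Fraction remaining = 0.24556962
efficiency = (1 - 0.24556962) * 100 = 75.443 %

75.443 %


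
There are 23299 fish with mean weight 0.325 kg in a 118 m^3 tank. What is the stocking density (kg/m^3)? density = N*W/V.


Total biomass = 23299 fish * 0.325 kg = 7572.175 kg
Density = total biomass / volume = 7572.175 / 118 = 64.171 kg/m^3

64.171 kg/m^3


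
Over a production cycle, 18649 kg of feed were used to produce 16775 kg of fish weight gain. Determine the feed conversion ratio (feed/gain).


FCR = feed consumed / weight gained
FCR = 18649 kg / 16775 kg = 1.11171

1.11171


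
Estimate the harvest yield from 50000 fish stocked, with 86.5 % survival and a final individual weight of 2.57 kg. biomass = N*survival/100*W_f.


Survivors = 50000 * 86.5/100 = 43250 fish
Harvest biomass = survivors * W_f = 43250 * 2.57 = 111152.5 kg

111152.5 kg


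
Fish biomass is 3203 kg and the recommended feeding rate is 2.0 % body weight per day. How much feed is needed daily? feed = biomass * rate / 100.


Feeding rate fraction = 2.0% / 100 = 0.02
Daily feed = 3203 kg * 0.02 = 64.06 kg/day

64.06 kg/day


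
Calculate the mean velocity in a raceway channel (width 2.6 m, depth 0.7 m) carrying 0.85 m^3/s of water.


Cross-sectional area = W * d = 2.6 * 0.7 = 1.82 m^2
Velocity = Q / A = 0.85 / 1.82 = 0.467033 m/s

0.467033 m/s


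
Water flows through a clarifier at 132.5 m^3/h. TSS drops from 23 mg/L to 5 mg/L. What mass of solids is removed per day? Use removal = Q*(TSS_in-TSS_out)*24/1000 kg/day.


Concentration drop: TSS_in - TSS_out = 23 - 5 = 18 mg/L
Hourly solids removed = Q * dTSS = 132.5 m^3/h * 18 mg/L = 2385 g/h  (m^3/h * mg/L = g/h)
Daily solids removed = 2385 * 24 = 57240 g/day
Convert g to kg: 57240 / 1000 = 57.24 kg/day

57.24 kg/day


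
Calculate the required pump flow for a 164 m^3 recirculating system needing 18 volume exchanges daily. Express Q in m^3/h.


Daily recirculation volume = 164 m^3 * 18 = 2952 m^3/day
Flow rate Q = daily volume / 24 h = 2952 / 24 = 123 m^3/h

123 m^3/h


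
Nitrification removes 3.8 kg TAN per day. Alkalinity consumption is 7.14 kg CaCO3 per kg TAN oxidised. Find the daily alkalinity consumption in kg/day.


Alkalinity factor: 7.14 kg CaCO3 consumed per kg TAN nitrified
alk = 3.8 kg TAN * 7.14 = 27.132 kg CaCO3/day

27.132 kg CaCO3/day


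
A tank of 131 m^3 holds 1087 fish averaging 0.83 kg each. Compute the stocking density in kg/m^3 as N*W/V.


Total biomass = 1087 fish * 0.83 kg = 902.21 kg
Density = total biomass / volume = 902.21 / 131 = 6.8871 kg/m^3

6.8871 kg/m^3


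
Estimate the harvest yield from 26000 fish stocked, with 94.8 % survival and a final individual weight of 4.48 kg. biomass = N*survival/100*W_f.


Survivors = 26000 * 94.8/100 = 24648 fish
Harvest biomass = survivors * W_f = 24648 * 4.48 = 110423.04 kg

110423.04 kg


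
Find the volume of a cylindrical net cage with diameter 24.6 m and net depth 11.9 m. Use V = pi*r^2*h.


r = d/2 = 24.6/2 = 12.3 m
Base area = pi*r^2 = pi*12.3^2 = 475.29155 m^2
Volume = 475.29155 * 11.9 = 5655.97 m^3

5655.97 m^3


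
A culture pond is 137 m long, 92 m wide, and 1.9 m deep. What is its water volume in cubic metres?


Base area = L * W = 137 * 92 = 12604 m^2
Volume = area * depth = 12604 * 1.9 = 23947.6 m^3

23947.6 m^3


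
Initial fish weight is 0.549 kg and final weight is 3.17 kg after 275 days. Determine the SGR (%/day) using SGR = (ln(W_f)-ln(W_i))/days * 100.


ln(W_f) = ln(3.17) = 1.1537316
ln(W_i) = ln(0.549) = -0.59965684
ln(W_f) - ln(W_i) = 1.1537316 - -0.59965684 = 1.7533884
SGR = 1.7533884 / 275 * 100 = 0.637596 %/day

0.637596 %/day


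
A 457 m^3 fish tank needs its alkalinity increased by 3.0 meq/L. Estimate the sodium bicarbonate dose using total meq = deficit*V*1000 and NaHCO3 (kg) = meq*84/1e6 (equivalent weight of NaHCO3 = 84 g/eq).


Tank volume in L = 457 m^3 * 1000 = 457000 L
Total meq required = 3.0 meq/L * 457000 L = 1371000 meq
NaHCO3 mass = 1371000 meq * 84 mg/meq / 1e6 = 115.164 kg

115.164 kg


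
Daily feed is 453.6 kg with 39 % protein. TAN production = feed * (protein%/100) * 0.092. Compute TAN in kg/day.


Protein in feed = 453.6 * 39/100 = 176.904 kg/day
TAN = protein * 0.092 = 176.904 * 0.092 = 16.275168 kg/day

16.275168 kg/day


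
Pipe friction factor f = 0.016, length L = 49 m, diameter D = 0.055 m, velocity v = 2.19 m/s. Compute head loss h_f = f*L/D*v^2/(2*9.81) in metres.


v^2 = 2.19^2 = 4.7961 m^2/s^2
L/D = 49/0.055 = 890.90909
h_f = f*(L/D)*v^2/(2g) = 0.016 * 890.90909 * 4.7961 / 19.62 = 3.48452 m

3.48452 m


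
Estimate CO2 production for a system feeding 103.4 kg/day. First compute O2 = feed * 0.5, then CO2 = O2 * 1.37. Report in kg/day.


O2 = 103.4 * 0.5 = 51.7
CO2 = 51.7 * 1.37 = 70.829

70.829 kg/day


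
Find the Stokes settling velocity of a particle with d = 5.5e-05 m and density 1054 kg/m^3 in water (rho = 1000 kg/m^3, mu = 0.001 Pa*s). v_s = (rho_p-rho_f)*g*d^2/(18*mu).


Density difference: rho_p - rho_f = 1054 - 1000 = 54 kg/m^3
d^2 = (5.5e-05)^2 = 3.025e-09 m^2
Numerator = (rho_p - rho_f) * g * d^2 = 54 * 9.81 * 3.025e-09 = 1.6024635e-06
Denominator = 18 * mu = 18 * 0.001 = 0.018
v_s = 1.6024635e-06 / 0.018 = 8.90257e-05 m/s
Check: Re = rho_f * v_s * d / mu = 1000 * 8.90257e-05 * 5.5e-05 / 0.001 = 0.0049 < 1, so Stokes' law applies.

8.90257e-05 m/s


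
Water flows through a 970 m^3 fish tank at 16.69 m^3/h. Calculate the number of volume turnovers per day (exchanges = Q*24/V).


Daily flow volume = 16.69 m^3/h * 24 h = 400.56 m^3/day
Exchanges = daily flow / tank volume = 400.56 / 970 = 0.412948 exchanges/day

0.412948 exchanges/day


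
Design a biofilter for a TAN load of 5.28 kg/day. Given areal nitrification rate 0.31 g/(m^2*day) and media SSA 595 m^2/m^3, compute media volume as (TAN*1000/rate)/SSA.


A = 5.28*1000 / 0.31 = 17032.258 m^2
V = 17032.258 / 595 = 28.6256

28.6256 m^3


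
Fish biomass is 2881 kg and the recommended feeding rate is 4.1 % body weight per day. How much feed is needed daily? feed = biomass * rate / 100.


Feeding rate fraction = 4.1% / 100 = 0.041
Daily feed = 2881 kg * 0.041 = 118.121 kg/day

118.121 kg/day


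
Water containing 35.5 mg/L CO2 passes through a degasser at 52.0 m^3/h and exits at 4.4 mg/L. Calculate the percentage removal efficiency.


CO2_out / CO2_in = 4.4 / 35.5 = 0.12394366
Fraction remaining = 0.12394366
efficiency = (1 - 0.12394366) * 100 = 87.6056 %

87.6056 %


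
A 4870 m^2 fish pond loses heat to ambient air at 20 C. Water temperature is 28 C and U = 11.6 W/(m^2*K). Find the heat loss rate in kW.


Temperature difference dT = 28 - 20 = 8 K
Heat loss (W) = U * A * dT = 11.6 * 4870 * 8 = 451936 W
Convert to kW: 451936 / 1000 = 451.936 kW

451.936 kW


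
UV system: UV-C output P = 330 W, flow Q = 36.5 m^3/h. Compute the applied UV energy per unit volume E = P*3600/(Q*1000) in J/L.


Energy delivered per hour = 330 W * 3600 s = 1188000 J/h
Volume treated per hour = 36.5 m^3/h * 1000 = 36500 L/h
dose = 1188000 / 36500 = 32.5479 J/L

32.5479 J/L


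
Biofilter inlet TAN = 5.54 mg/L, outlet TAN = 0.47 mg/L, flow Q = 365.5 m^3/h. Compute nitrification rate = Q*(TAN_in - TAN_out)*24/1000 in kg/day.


Concentration drop: TAN_in - TAN_out = 5.54 - 0.47 = 5.07 mg/L
Hourly TAN removed = Q * dTAN = 365.5 m^3/h * 5.07 mg/L = 1853.085 g/h  (m^3/h * mg/L = g/h)
Daily TAN removed = 1853.085 * 24 = 44474.04 g/day
Convert to kg/day: 44474.04 / 1000 = 44.47404 kg/day

44.47404 kg/day


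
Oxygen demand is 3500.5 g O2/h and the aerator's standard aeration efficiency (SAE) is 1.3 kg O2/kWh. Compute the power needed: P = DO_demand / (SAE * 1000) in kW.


SAE in g O2/kWh = 1.3 * 1000 = 1300 g/kWh
P = DO_demand / SAE_g = 3500.5 / 1300 = 2.69269 kW

2.69269 kW


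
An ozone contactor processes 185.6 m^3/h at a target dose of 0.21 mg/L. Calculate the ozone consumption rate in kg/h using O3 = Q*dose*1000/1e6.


O3 demand (mg/h) = Q * dose * 1000 = 185.6 * 0.21 * 1000 = 38976 mg/h
Convert mg to kg: 38976 / 1e6 = 0.038976 kg/h

0.038976 kg/h


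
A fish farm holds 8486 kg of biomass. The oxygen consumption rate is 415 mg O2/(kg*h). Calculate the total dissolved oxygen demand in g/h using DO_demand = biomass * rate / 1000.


Total O2 consumption (mg/h) = 8486 kg * 415 mg/(kg*h) = 3521690 mg/h
Convert to g/h: 3521690 / 1000 = 3521.69 g/h

3521.69 g/h


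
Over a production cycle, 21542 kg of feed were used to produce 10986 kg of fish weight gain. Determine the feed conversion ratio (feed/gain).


FCR = feed consumed / weight gained
FCR = 21542 kg / 10986 kg = 1.96086

1.96086


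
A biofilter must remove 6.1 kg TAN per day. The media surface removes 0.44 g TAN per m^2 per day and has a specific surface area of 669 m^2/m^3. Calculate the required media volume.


A = 6.1*1000 / 0.44 = 13863.636 m^2
V = 13863.636 / 669 = 20.7229

20.7229 m^3


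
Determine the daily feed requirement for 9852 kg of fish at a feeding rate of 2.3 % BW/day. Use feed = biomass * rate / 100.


Feeding rate fraction = 2.3% / 100 = 0.023
Daily feed = 9852 kg * 0.023 = 226.596 kg/day

226.596 kg/day


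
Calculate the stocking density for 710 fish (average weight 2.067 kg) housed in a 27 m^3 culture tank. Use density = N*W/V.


Total biomass = 710 fish * 2.067 kg = 1467.57 kg
Density = total biomass / volume = 1467.57 / 27 = 54.3544 kg/m^3

54.3544 kg/m^3


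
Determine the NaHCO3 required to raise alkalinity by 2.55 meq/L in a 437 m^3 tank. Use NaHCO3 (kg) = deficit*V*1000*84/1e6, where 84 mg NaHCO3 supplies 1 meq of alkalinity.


Tank volume in L = 437 m^3 * 1000 = 437000 L
Total meq required = 2.55 meq/L * 437000 L = 1114350 meq
NaHCO3 mass = 1114350 meq * 84 mg/meq / 1e6 = 93.6054 kg

93.6054 kg


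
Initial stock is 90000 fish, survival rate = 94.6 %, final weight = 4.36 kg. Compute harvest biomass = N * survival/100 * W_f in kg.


Survivors = 90000 * 94.6/100 = 85140 fish
Harvest biomass = survivors * W_f = 85140 * 4.36 = 371210.4 kg

371210.4 kg


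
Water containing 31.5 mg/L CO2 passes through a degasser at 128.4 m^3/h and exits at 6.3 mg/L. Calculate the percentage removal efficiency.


CO2_out / CO2_in = 6.3 / 31.5 = 0.2
Fraction remaining = 0.2
efficiency = (1 - 0.2) * 100 = 80 %

80 %


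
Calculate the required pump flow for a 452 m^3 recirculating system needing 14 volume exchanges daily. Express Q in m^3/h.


Daily recirculation volume = 452 m^3 * 14 = 6328 m^3/day
Flow rate Q = daily volume / 24 h = 6328 / 24 = 263.667 m^3/h

263.667 m^3/h


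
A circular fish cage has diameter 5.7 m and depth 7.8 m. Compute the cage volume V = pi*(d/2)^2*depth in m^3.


r = d/2 = 5.7/2 = 2.85 m
Base area = pi*r^2 = pi*2.85^2 = 25.517586 m^2
Volume = 25.517586 * 7.8 = 199.037 m^3

199.037 m^3


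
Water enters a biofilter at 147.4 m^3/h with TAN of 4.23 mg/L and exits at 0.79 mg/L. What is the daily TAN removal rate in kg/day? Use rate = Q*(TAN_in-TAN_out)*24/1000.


Concentration drop: TAN_in - TAN_out = 4.23 - 0.79 = 3.44 mg/L
Hourly TAN removed = Q * dTAN = 147.4 m^3/h * 3.44 mg/L = 507.056 g/h  (m^3/h * mg/L = g/h)
Daily TAN removed = 507.056 * 24 = 12169.344 g/day
Convert to kg/day: 12169.344 / 1000 = 12.169344 kg/day

12.169344 kg/day


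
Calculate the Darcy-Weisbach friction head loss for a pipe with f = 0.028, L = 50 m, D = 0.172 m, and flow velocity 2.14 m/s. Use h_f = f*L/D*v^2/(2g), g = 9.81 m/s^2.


v^2 = 2.14^2 = 4.5796 m^2/s^2
L/D = 50/0.172 = 290.69767
h_f = f*(L/D)*v^2/(2g) = 0.028 * 290.69767 * 4.5796 / 19.62 = 1.89989 m

1.89989 m


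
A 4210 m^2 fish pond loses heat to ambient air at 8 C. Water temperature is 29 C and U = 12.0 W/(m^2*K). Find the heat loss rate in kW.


Temperature difference dT = 29 - 8 = 21 K
Heat loss (W) = U * A * dT = 12.0 * 4210 * 21 = 1060920 W
Convert to kW: 1060920 / 1000 = 1060.92 kW

1060.92 kW


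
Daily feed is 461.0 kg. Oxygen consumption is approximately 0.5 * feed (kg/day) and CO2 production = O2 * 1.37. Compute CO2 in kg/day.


O2 = 461.0 * 0.5 = 230.5
CO2 = 230.5 * 1.37 = 315.785

315.785 kg/day


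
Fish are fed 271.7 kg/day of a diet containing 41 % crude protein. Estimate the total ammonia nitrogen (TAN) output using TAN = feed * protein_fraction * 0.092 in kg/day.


Protein in feed = 271.7 * 41/100 = 111.397 kg/day
TAN = protein * 0.092 = 111.397 * 0.092 = 10.248524 kg/day

10.248524 kg/day


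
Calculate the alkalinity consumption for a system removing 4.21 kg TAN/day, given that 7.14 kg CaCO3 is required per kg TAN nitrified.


Alkalinity factor: 7.14 kg CaCO3 consumed per kg TAN nitrified
alk = 4.21 kg TAN * 7.14 = 30.0594 kg CaCO3/day

30.0594 kg CaCO3/day


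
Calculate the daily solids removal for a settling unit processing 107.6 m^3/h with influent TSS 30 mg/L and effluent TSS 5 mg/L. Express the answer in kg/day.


Concentration drop: TSS_in - TSS_out = 30 - 5 = 25 mg/L
Hourly solids removed = Q * dTSS = 107.6 m^3/h * 25 mg/L = 2690 g/h  (m^3/h * mg/L = g/h)
Daily solids removed = 2690 * 24 = 64560 g/day
Convert g to kg: 64560 / 1000 = 64.56 kg/day

64.56 kg/day


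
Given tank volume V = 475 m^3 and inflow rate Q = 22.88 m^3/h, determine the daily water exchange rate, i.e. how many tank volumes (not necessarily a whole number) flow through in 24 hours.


Daily flow volume = 22.88 m^3/h * 24 h = 549.12 m^3/day
Exchanges = daily flow / tank volume = 549.12 / 475 = 1.15604 exchanges/day

1.15604 exchanges/day


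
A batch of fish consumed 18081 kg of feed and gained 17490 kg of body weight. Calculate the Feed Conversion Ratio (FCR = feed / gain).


FCR = feed consumed / weight gained
FCR = 18081 kg / 17490 kg = 1.03379

1.03379


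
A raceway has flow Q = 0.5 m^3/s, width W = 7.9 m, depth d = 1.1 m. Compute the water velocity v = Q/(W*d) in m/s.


Cross-sectional area = W * d = 7.9 * 1.1 = 8.69 m^2
Velocity = Q / A = 0.5 / 8.69 = 0.0575374 m/s

0.0575374 m/s


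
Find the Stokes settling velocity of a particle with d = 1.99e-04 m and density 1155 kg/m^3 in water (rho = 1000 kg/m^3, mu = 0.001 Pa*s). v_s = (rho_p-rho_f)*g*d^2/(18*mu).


Density difference: rho_p - rho_f = 1155 - 1000 = 155 kg/m^3
d^2 = (1.99e-04)^2 = 3.9601e-08 m^2
Numerator = (rho_p - rho_f) * g * d^2 = 155 * 9.81 * 3.9601e-08 = 6.0215301e-05
Denominator = 18 * mu = 18 * 0.001 = 0.018
v_s = 6.0215301e-05 / 0.018 = 0.00334529 m/s
Check: Re = rho_f * v_s * d / mu = 1000 * 0.00334529 * 1.99e-04 / 0.001 = 0.666 < 1, so Stokes' law applies.

0.00334529 m/s


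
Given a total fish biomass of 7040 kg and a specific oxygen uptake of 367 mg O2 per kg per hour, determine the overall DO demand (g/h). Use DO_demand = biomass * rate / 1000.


Total O2 consumption (mg/h) = 7040 kg * 367 mg/(kg*h) = 2583680 mg/h
Convert to g/h: 2583680 / 1000 = 2583.68 g/h

2583.68 g/h


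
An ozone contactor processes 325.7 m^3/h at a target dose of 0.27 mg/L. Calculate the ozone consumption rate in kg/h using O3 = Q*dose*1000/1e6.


O3 demand (mg/h) = Q * dose * 1000 = 325.7 * 0.27 * 1000 = 87939 mg/h
Convert mg to kg: 87939 / 1e6 = 0.087939 kg/h

0.087939 kg/h


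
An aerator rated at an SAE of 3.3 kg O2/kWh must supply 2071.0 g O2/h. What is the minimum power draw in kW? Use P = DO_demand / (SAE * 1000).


SAE in g O2/kWh = 3.3 * 1000 = 3300 g/kWh
P = DO_demand / SAE_g = 2071.0 / 3300 = 0.627576 kW

0.627576 kW


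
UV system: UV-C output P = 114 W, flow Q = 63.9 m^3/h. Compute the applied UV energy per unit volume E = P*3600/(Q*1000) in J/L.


Energy delivered per hour = 114 W * 3600 s = 410400 J/h
Volume treated per hour = 63.9 m^3/h * 1000 = 63900 L/h
dose = 410400 / 63900 = 6.42254 J/L

6.42254 J/L


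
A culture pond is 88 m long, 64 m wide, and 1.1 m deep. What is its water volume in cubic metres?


Base area = L * W = 88 * 64 = 5632 m^2
Volume = area * depth = 5632 * 1.1 = 6195.2 m^3

6195.2 m^3


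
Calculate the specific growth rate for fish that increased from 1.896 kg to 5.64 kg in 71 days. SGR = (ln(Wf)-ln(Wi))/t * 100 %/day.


ln(W_f) = ln(5.64) = 1.7298841
ln(W_i) = ln(1.896) = 0.6397464
ln(W_f) - ln(W_i) = 1.7298841 - 0.6397464 = 1.0901377
SGR = 1.0901377 / 71 * 100 = 1.53541 %/day

1.53541 %/day


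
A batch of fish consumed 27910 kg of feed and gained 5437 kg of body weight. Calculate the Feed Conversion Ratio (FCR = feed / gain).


FCR = feed consumed / weight gained
FCR = 27910 kg / 5437 kg = 5.13335

5.13335


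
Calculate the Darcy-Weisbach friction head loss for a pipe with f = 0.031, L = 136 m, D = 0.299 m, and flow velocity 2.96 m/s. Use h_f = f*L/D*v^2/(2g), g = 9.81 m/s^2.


v^2 = 2.96^2 = 8.7616 m^2/s^2
L/D = 136/0.299 = 454.8495
h_f = f*(L/D)*v^2/(2g) = 0.031 * 454.8495 * 8.7616 / 19.62 = 6.29671 m

6.29671 m


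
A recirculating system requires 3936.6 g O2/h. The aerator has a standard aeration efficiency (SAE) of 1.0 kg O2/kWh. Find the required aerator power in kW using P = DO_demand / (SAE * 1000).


SAE in g O2/kWh = 1.0 * 1000 = 1000 g/kWh
P = DO_demand / SAE_g = 3936.6 / 1000 = 3.9366 kW

3.9366 kW


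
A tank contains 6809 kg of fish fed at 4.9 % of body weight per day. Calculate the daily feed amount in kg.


Feeding rate fraction = 4.9% / 100 = 0.049
Daily feed = 6809 kg * 0.049 = 333.641 kg/day

333.641 kg/day


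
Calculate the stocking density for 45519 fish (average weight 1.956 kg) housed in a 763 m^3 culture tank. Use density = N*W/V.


Total biomass = 45519 fish * 1.956 kg = 89035.164 kg
Density = total biomass / volume = 89035.164 / 763 = 116.691 kg/m^3

116.691 kg/m^3


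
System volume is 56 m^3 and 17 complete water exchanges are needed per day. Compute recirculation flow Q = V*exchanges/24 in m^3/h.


Daily recirculation volume = 56 m^3 * 17 = 952 m^3/day
Flow rate Q = daily volume / 24 h = 952 / 24 = 39.6667 m^3/h

39.6667 m^3/h


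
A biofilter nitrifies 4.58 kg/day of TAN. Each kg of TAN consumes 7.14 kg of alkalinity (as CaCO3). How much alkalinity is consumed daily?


Alkalinity factor: 7.14 kg CaCO3 consumed per kg TAN nitrified
alk = 4.58 kg TAN * 7.14 = 32.7012 kg CaCO3/day

32.7012 kg CaCO3/day


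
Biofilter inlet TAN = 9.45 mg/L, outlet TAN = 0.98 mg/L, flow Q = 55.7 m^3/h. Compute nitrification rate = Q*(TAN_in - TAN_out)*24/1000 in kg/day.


Concentration drop: TAN_in - TAN_out = 9.45 - 0.98 = 8.47 mg/L
Hourly TAN removed = Q * dTAN = 55.7 m^3/h * 8.47 mg/L = 471.779 g/h  (m^3/h * mg/L = g/h)
Daily TAN removed = 471.779 * 24 = 11322.696 g/day
Convert to kg/day: 11322.696 / 1000 = 11.322696 kg/day

11.322696 kg/day


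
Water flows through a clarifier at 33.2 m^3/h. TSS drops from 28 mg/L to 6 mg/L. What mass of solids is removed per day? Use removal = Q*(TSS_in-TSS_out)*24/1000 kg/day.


Concentration drop: TSS_in - TSS_out = 28 - 6 = 22 mg/L
Hourly solids removed = Q * dTSS = 33.2 m^3/h * 22 mg/L = 730.4 g/h  (m^3/h * mg/L = g/h)
Daily solids removed = 730.4 * 24 = 17529.6 g/day
Convert g to kg: 17529.6 / 1000 = 17.5296 kg/day

17.5296 kg/day


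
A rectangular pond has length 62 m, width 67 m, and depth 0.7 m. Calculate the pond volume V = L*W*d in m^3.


Base area = L * W = 62 * 67 = 4154 m^2
Volume = area * depth = 4154 * 0.7 = 2907.8 m^3

2907.8 m^3


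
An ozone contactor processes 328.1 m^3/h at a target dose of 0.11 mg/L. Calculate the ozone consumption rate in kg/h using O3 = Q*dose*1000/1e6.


O3 demand (mg/h) = Q * dose * 1000 = 328.1 * 0.11 * 1000 = 36091 mg/h
Convert mg to kg: 36091 / 1e6 = 0.036091 kg/h

0.036091 kg/h


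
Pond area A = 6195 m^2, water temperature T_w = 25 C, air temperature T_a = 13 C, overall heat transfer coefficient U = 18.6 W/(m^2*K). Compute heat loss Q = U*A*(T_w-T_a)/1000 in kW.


Temperature difference dT = 25 - 13 = 12 K
Heat loss (W) = U * A * dT = 18.6 * 6195 * 12 = 1382724 W
Convert to kW: 1382724 / 1000 = 1382.724 kW

1382.724 kW


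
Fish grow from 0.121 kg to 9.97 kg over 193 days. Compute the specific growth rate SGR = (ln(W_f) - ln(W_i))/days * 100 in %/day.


ln(W_f) = ln(9.97) = 2.2995806
ln(W_i) = ln(0.121) = -2.1119647
ln(W_f) - ln(W_i) = 2.2995806 - -2.1119647 = 4.4115453
SGR = 4.4115453 / 193 * 100 = 2.28577 %/day

2.28577 %/day


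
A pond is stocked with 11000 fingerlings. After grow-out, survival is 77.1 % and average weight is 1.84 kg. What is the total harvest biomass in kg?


Survivors = 11000 * 77.1/100 = 8481 fish
Harvest biomass = survivors * W_f = 8481 * 1.84 = 15605.04 kg

15605.04 kg


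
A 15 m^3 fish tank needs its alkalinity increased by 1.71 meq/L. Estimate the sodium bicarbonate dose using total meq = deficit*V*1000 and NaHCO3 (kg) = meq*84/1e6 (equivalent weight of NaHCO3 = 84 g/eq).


Tank volume in L = 15 m^3 * 1000 = 15000 L
Total meq required = 1.71 meq/L * 15000 L = 25650 meq
NaHCO3 mass = 25650 meq * 84 mg/meq / 1e6 = 2.1546 kg

2.1546 kg


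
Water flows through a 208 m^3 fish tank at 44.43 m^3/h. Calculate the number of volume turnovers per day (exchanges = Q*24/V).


Daily flow volume = 44.43 m^3/h * 24 h = 1066.32 m^3/day
Exchanges = daily flow / tank volume = 1066.32 / 208 = 5.12654 exchanges/day

5.12654 exchanges/day
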